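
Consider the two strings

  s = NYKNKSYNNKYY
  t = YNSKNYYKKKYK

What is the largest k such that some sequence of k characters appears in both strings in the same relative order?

6

Let dp[i][j] be the LCS length of the first i characters of s and the first j characters of t. dp[i][j] = dp[i-1][j-1]+1 when the i-th and j-th characters match, else max(dp[i-1][j], dp[i][j-1]).
    ·  Y  N  S  K  N  Y  Y  K  K  K  Y  K
 ·  0  0  0  0  0  0  0  0  0  0  0  0  0
 N  0  0  1  1  1  1  1  1  1  1  1  1  1
 Y  0  1  1  1  1  1  2  2  2  2  2  2  2
 K  0  1  1  1  2  2  2  2  3  3  3  3  3
 N  0  1  2  2  2  3  3  3  3  3  3  3  3
 K  0  1  2  2  3  3  3  3  4  4  4  4  4
 S  0  1  2  3  3  3  3  3  4  4  4  4  4
 Y  0  1  2  3  3  3  4  4  4  4  4  5  5
 N  0  1  2  3  3  4  4  4  4  4  4  5  5
 N  0  1  2  3  3  4  4  4  4  4  4  5  5
 K  0  1  2  3  4  4  4  4  5  5  5  5  6
 Y  0  1  2  3  4  4  5  5  5  5  5  6  6
 Y  0  1  2  3  4  4  5  6  6  6  6  6  6
dp[12][12] = 6. One LCS (by backtracking along matches): NYKKYK.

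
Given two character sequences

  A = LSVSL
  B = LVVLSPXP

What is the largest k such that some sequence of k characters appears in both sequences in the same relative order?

3

Taking L [1,1], V [3,3], S [4,5] gives a common subsequence of length 3. The LCS DP gives dp[5][8] = 3, so this is optimal.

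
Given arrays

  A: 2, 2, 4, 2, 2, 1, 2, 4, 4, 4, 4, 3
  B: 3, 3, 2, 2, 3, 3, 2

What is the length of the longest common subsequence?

3

Taking 2 [1,3]; then 2 [2,4]; then 2 [7,7] gives a common subsequence of length 3. The LCS DP gives dp[12][7] = 3, so this is optimal.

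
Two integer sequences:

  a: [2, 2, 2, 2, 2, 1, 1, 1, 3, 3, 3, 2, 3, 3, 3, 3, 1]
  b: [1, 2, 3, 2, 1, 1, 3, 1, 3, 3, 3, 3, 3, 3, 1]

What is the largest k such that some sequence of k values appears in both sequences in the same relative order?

Match 2 (a #1, b #2) → 2 (a #5, b #4) → 1 (a #6, b #5) → 1 (a #7, b #6) → 1 (a #8, b #8) → 3 (a #10, b #9) → 3 (a #11, b #10) → 3 (a #13, b #11) → 3 (a #14, b #12) → 3 (a #15, b #13) → 3 (a #16, b #14) → 1 (a #17, b #15) — 12 values in the same relative order in both. The LCS DP gives dp[17][15] = 12, so this is optimal.

12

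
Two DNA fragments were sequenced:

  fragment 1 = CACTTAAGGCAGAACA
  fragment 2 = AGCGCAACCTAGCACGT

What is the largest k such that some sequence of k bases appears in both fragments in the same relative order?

One common subsequence of length 9: C (fragment 1 #1, fragment 2 #5), A (fragment 1 #2, fragment 2 #7), C (fragment 1 #3, fragment 2 #9), T (fragment 1 #5, fragment 2 #10), A (fragment 1 #7, fragment 2 #11), G (fragment 1 #9, fragment 2 #12), C (fragment 1 #10, fragment 2 #13), A (fragment 1 #11, fragment 2 #14), G (fragment 1 #12, fragment 2 #16). The LCS DP gives dp[16][17] = 9, so this is optimal.

9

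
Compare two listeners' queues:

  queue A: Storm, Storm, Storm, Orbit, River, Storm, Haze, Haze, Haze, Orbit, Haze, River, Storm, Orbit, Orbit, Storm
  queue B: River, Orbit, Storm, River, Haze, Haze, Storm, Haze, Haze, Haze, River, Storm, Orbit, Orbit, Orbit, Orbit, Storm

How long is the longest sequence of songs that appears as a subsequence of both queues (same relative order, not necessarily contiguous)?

11

Pick Storm [3,3]; then River [5,4]; then Storm [6,7]; then Haze [8,8]; then Haze [9,9]; then Haze [11,10]; then River [12,11]; then Storm [13,12]; then Orbit [14,15]; then Orbit [15,16]; then Storm [16,17]; all 11 songs appear in both, in order. The LCS DP gives dp[16][17] = 11, so this is optimal.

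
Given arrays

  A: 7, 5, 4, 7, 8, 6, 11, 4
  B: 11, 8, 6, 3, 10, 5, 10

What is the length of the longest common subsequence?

Let dp[i][j] be the LCS length of the first i values of A and the first j values of B. dp[i][j] = dp[i-1][j-1]+1 when the i-th and j-th values match, else max(dp[i-1][j], dp[i][j-1]).
    · 11  8  6  3 10  5 10
 ·  0  0  0  0  0  0  0  0
 7  0  0  0  0  0  0  0  0
 5  0  0  0  0  0  0  1  1
 4  0  0  0  0  0  0  1  1
 7  0  0  0  0  0  0  1  1
 8  0  0  1  1  1  1  1  1
 6  0  0  1  2  2  2  2  2
11  0  1  1  2  2  2  2  2
 4  0  1  1  2  2  2  2  2
dp[8][7] = 2. One LCS (by backtracking along matches): 8, 6.

2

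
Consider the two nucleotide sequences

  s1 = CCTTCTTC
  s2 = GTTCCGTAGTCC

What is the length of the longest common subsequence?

6

Let dp[i][j] be the LCS length of the first i bases of s1 and the first j bases of s2. dp[i][j] = dp[i-1][j-1]+1 when the i-th and j-th bases match, else max(dp[i-1][j], dp[i][j-1]).
    ·  G  T  T  C  C  G  T  A  G  T  C  C
 ·  0  0  0  0  0  0  0  0  0  0  0  0  0
 C  0  0  0  0  1  1  1  1  1  1  1  1  1
 C  0  0  0  0  1  2  2  2  2  2  2  2  2
 T  0  0  1  1  1  2  2  3  3  3  3  3  3
 T  0  0  1  2  2  2  2  3  3  3  4  4  4
 C  0  0  1  2  3  3  3  3  3  3  4  5  5
 T  0  0  1  2  3  3  3  4  4  4  4  5  5
 T  0  0  1  2  3  3  3  4  4  4  5  5  5
 C  0  0  1  2  3  4  4  4  4  4  5  6  6
dp[8][12] = 6. One LCS (by backtracking along matches): CCTTCC.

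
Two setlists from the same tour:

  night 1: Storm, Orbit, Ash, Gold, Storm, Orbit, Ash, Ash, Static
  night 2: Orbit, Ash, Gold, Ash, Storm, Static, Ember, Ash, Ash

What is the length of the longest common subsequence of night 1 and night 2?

6

Pick Orbit (night 1 #2, night 2 #1), Ash (night 1 #3, night 2 #2), Gold (night 1 #4, night 2 #3), Storm (night 1 #5, night 2 #5), Ash (night 1 #7, night 2 #8), Ash (night 1 #8, night 2 #9); all 6 songs appear in both, in order. Since dp[9][9] = 6, nothing longer is possible.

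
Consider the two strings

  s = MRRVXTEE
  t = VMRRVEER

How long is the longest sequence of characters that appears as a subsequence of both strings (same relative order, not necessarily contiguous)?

Let dp[i][j] be the LCS length of the first i characters of s and the first j characters of t. dp[i][j] = dp[i-1][j-1]+1 when the i-th and j-th characters match, else max(dp[i-1][j], dp[i][j-1]).
    ·  V  M  R  R  V  E  E  R
 ·  0  0  0  0  0  0  0  0  0
 M  0  0  1  1  1  1  1  1  1
 R  0  0  1  2  2  2  2  2  2
 R  0  0  1  2  3  3  3  3  3
 V  0  1  1  2  3  4  4  4  4
 X  0  1  1  2  3  4  4  4  4
 T  0  1  1  2  3  4  4  4  4
 E  0  1  1  2  3  4  5  5  5
 E  0  1  1  2  3  4  5  6  6
dp[8][8] = 6. One LCS (by backtracking along matches): MRRVEE.

6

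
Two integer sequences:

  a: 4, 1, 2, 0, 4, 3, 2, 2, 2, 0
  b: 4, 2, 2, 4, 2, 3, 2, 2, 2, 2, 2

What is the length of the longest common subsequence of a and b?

7

One common subsequence of length 7: 4 [1,1]; then 2 [3,3]; then 4 [5,4]; then 3 [6,6]; then 2 [7,9]; then 2 [8,10]; then 2 [9,11]. The LCS DP gives dp[10][11] = 7, so this is optimal.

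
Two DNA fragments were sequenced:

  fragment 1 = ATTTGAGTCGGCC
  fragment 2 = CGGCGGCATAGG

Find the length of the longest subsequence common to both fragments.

6

One common subsequence of length 6: G at fragment 1[5]=fragment 2[2], then G at fragment 1[7]=fragment 2[3], then C at fragment 1[9]=fragment 2[4], then G at fragment 1[10]=fragment 2[5], then G at fragment 1[11]=fragment 2[6], then C at fragment 1[12]=fragment 2[7], and the DP table's final entry dp[13][12] is also 6, so no common subsequence is longer.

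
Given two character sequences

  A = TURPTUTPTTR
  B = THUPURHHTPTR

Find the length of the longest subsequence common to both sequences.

8

Let dp[i][j] be the LCS length of the first i characters of A and the first j characters of B. dp[i][j] = dp[i-1][j-1]+1 when the i-th and j-th characters match, else max(dp[i-1][j], dp[i][j-1]).
    ·  T  H  U  P  U  R  H  H  T  P  T  R
 ·  0  0  0  0  0  0  0  0  0  0  0  0  0
 T  0  1  1  1  1  1  1  1  1  1  1  1  1
 U  0  1  1  2  2  2  2  2  2  2  2  2  2
 R  0  1  1  2  2  2  3  3  3  3  3  3  3
 P  0  1  1  2  3  3  3  3  3  3  4  4  4
 T  0  1  1  2  3  3  3  3  3  4  4  5  5
 U  0  1  1  2  3  4  4  4  4  4  4  5  5
 T  0  1  1  2  3  4  4  4  4  5  5  5  5
 P  0  1  1  2  3  4  4  4  4  5  6  6  6
 T  0  1  1  2  3  4  4  4  4  5  6  7  7
 T  0  1  1  2  3  4  4  4  4  5  6  7  7
 R  0  1  1  2  3  4  5  5  5  5  6  7  8
dp[11][12] = 8. One LCS (by backtracking along matches): TUPUTPTR.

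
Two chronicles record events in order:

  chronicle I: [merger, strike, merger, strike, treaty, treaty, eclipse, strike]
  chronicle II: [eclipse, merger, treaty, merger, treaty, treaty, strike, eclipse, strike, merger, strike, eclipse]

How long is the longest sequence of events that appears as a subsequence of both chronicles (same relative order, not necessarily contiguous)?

One common subsequence of length 6: merger at chronicle I[1]=chronicle II[2], merger at chronicle I[3]=chronicle II[4], treaty at chronicle I[5]=chronicle II[5], treaty at chronicle I[6]=chronicle II[6], eclipse at chronicle I[7]=chronicle II[8], strike at chronicle I[8]=chronicle II[11]. The LCS DP gives dp[8][12] = 6, so this is optimal.

6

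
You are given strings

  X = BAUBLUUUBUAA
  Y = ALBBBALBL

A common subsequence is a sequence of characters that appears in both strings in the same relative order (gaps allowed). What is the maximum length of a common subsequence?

Let dp[i][j] be the LCS length of the first i characters of X and the first j characters of Y. dp[i][j] = dp[i-1][j-1]+1 when the i-th and j-th characters match, else max(dp[i-1][j], dp[i][j-1]).
    ·  A  L  B  B  B  A  L  B  L
 ·  0  0  0  0  0  0  0  0  0  0
 B  0  0  0  1  1  1  1  1  1  1
 A  0  1  1  1  1  1  2  2  2  2
 U  0  1  1  1  1  1  2  2  2  2
 B  0  1  1  2  2  2  2  2  3  3
 L  0  1  2  2  2  2  2  3  3  4
 U  0  1  2  2  2  2  2  3  3  4
 U  0  1  2  2  2  2  2  3  3  4
 U  0  1  2  2  2  2  2  3  3  4
 B  0  1  2  3  3  3  3  3  4  4
 U  0  1  2  3  3  3  3  3  4  4
 A  0  1  2  3  3  3  4  4  4  4
 A  0  1  2  3  3  3  4  4  4  4
dp[12][9] = 4. One LCS (by backtracking along matches): BABL.

4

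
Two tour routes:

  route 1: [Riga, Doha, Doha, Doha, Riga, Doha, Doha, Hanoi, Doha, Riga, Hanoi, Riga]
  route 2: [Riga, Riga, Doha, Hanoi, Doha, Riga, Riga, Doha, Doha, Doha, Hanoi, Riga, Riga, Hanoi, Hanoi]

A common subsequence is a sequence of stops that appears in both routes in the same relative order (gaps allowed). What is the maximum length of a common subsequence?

Taking Riga (route 1 #1, route 2 #2), then Doha (route 1 #2, route 2 #3), then Doha (route 1 #3, route 2 #5), then Doha (route 1 #4, route 2 #8), then Doha (route 1 #6, route 2 #9), then Doha (route 1 #7, route 2 #10), then Hanoi (route 1 #8, route 2 #11), then Riga (route 1 #10, route 2 #13), then Hanoi (route 1 #11, route 2 #15) gives a common subsequence of length 9. dp[12][15] = 9 confirms this is the maximum.

9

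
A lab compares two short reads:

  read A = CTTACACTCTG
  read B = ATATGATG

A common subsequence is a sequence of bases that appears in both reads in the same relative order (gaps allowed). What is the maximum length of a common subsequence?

5

Pick T at read A[2]=read B[2], T at read A[3]=read B[4], A at read A[6]=read B[6], T at read A[10]=read B[7], G at read A[11]=read B[8]; all 5 bases appear in both, in order, and the DP table's final entry dp[11][8] is also 5, so no common subsequence is longer.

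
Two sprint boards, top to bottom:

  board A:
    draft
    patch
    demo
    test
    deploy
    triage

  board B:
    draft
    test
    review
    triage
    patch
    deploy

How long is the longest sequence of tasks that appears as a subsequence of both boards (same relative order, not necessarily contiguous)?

3

Match draft [1,1], patch [2,5], deploy [5,6] — 3 tasks in the same relative order in both, and the DP table's final entry dp[6][6] is also 3, so no common subsequence is longer.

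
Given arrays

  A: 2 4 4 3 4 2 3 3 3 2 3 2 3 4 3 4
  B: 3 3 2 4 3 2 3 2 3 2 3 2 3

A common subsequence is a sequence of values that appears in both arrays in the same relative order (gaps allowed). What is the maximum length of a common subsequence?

Taking 2 [1,3] → 4 [3,4] → 3 [4,5] → 2 [6,6] → 3 [7,7] → 3 [9,9] → 2 [10,10] → 3 [11,11] → 2 [12,12] → 3 [15,13] gives a common subsequence of length 10. Since dp[16][13] = 10, nothing longer is possible.

10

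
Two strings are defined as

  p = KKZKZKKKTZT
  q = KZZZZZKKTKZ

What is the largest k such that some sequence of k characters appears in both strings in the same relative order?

7

Taking K (p #1, q #1), then Z (p #3, q #5), then Z (p #5, q #6), then K (p #6, q #7), then K (p #7, q #8), then K (p #8, q #10), then Z (p #10, q #11) gives a common subsequence of length 7. dp[11][11] = 7 confirms this is the maximum.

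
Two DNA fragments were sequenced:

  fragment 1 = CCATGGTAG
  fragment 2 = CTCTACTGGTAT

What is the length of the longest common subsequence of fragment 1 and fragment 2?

8

One common subsequence of length 8: C [1,1], C [2,3], A [3,5], T [4,7], G [5,8], G [6,9], T [7,10], A [8,11]. dp[9][12] = 8 confirms this is the maximum.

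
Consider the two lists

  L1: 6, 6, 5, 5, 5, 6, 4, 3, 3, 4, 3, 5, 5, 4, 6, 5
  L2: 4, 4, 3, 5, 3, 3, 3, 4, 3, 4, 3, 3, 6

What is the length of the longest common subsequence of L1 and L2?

7

Taking 5 (L1 #3, L2 #4); then 3 (L1 #8, L2 #6); then 3 (L1 #9, L2 #7); then 4 (L1 #10, L2 #8); then 3 (L1 #11, L2 #9); then 4 (L1 #14, L2 #10); then 6 (L1 #15, L2 #13) gives a common subsequence of length 7. Since dp[16][13] = 7, nothing longer is possible.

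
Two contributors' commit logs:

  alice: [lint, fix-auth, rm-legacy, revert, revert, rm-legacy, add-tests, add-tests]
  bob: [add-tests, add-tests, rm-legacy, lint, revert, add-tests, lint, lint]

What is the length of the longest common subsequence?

Taking lint (alice #1, bob #4) → revert (alice #5, bob #5) → add-tests (alice #7, bob #6) gives a common subsequence of length 3, and the DP table's final entry dp[8][8] is also 3, so no common subsequence is longer.

3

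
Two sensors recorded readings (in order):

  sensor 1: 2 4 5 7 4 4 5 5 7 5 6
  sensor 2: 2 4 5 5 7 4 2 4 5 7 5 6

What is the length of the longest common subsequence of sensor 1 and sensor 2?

10

Let dp[i][j] be the LCS length of the first i values of sensor 1 and the first j values of sensor 2. dp[i][j] = dp[i-1][j-1]+1 when the i-th and j-th values match, else max(dp[i-1][j], dp[i][j-1]).
    ·  2  4  5  5  7  4  2  4  5  7  5  6
 ·  0  0  0  0  0  0  0  0  0  0  0  0  0
 2  0  1  1  1  1  1  1  1  1  1  1  1  1
 4  0  1  2  2  2  2  2  2  2  2  2  2  2
 5  0  1  2  3  3  3  3  3  3  3  3  3  3
 7  0  1  2  3  3  4  4  4  4  4  4  4  4
 4  0  1  2  3  3  4  5  5  5  5  5  5  5
 4  0  1  2  3  3  4  5  5  6  6  6  6  6
 5  0  1  2  3  4  4  5  5  6  7  7  7  7
 5  0  1  2  3  4  4  5  5  6  7  7  8  8
 7  0  1  2  3  4  5  5  5  6  7  8  8  8
 5  0  1  2  3  4  5  5  5  6  7  8  9  9
 6  0  1  2  3  4  5  5  5  6  7  8  9 10
dp[11][12] = 10. One LCS (by backtracking along matches): 2, 4, 5, 7, 4, 4, 5, 7, 5, 6.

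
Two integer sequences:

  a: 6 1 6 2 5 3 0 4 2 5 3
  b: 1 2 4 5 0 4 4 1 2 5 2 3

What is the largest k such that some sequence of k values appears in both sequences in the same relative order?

Taking 1 at a[2]=b[1]; then 2 at a[4]=b[2]; then 5 at a[5]=b[4]; then 0 at a[7]=b[5]; then 4 at a[8]=b[7]; then 2 at a[9]=b[9]; then 5 at a[10]=b[10]; then 3 at a[11]=b[12] gives a common subsequence of length 8. The LCS DP gives dp[11][12] = 8, so this is optimal.

8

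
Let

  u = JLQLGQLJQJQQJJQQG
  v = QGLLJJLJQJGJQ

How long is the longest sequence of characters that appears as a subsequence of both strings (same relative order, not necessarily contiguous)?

Match Q [3,1] → L [4,3] → L [7,4] → J [8,6] → J [10,8] → Q [12,9] → J [13,10] → J [14,12] → Q [16,13] — 9 characters in the same relative order in both. Since dp[17][13] = 9, nothing longer is possible.

9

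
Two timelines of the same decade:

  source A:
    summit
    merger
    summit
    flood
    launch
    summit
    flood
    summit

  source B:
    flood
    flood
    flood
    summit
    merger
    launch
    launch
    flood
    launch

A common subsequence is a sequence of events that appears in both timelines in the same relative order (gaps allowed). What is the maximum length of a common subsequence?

Pick summit [1,4]; then merger [2,5]; then flood [4,8]; then launch [5,9]; all 4 events appear in both, in order. dp[8][9] = 4 confirms this is the maximum.

4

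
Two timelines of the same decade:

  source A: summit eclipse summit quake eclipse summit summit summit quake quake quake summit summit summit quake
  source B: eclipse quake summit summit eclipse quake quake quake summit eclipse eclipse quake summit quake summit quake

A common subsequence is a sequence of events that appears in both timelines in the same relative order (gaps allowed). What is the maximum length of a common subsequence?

11

Taking eclipse at source A[2]=source B[1] → quake at source A[4]=source B[2] → summit at source A[6]=source B[3] → summit at source A[7]=source B[4] → quake at source A[9]=source B[6] → quake at source A[10]=source B[7] → quake at source A[11]=source B[8] → summit at source A[12]=source B[9] → summit at source A[13]=source B[13] → summit at source A[14]=source B[15] → quake at source A[15]=source B[16] gives a common subsequence of length 11, and the DP table's final entry dp[15][16] is also 11, so no common subsequence is longer.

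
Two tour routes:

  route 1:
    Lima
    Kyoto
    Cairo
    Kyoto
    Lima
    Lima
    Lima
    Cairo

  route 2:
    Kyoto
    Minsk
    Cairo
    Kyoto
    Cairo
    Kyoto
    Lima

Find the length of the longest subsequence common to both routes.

Match Kyoto at route 1[2]=route 2[4], then Cairo at route 1[3]=route 2[5], then Kyoto at route 1[4]=route 2[6], then Lima at route 1[7]=route 2[7] — 4 stops in the same relative order in both. dp[8][7] = 4 confirms this is the maximum.

4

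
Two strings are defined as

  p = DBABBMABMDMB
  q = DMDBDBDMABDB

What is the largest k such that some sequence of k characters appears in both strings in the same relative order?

8

Let dp[i][j] be the LCS length of the first i characters of p and the first j characters of q. dp[i][j] = dp[i-1][j-1]+1 when the i-th and j-th characters match, else max(dp[i-1][j], dp[i][j-1]).
    ·  D  M  D  B  D  B  D  M  A  B  D  B
 ·  0  0  0  0  0  0  0  0  0  0  0  0  0
 D  0  1  1  1  1  1  1  1  1  1  1  1  1
 B  0  1  1  1  2  2  2  2  2  2  2  2  2
 A  0  1  1  1  2  2  2  2  2  3  3  3  3
 B  0  1  1  1  2  2  3  3  3  3  4  4  4
 B  0  1  1  1  2  2  3  3  3  3  4  4  5
 M  0  1  2  2  2  2  3  3  4  4  4  4  5
 A  0  1  2  2  2  2  3  3  4  5  5  5  5
 B  0  1  2  2  3  3  3  3  4  5  6  6  6
 M  0  1  2  2  3  3  3  3  4  5  6  6  6
 D  0  1  2  3  3  4  4  4  4  5  6  7  7
 M  0  1  2  3  3  4  4  4  5  5  6  7  7
 B  0  1  2  3  4  4  5  5  5  5  6  7  8
dp[12][12] = 8. One LCS (by backtracking along matches): DBBMABDB.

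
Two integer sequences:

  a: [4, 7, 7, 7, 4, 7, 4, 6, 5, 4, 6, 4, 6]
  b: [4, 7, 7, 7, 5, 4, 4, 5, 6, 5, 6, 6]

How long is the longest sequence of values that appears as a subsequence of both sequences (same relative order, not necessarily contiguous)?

10

One common subsequence of length 10: 4 (a #1, b #1), then 7 (a #2, b #2), then 7 (a #3, b #3), then 7 (a #4, b #4), then 4 (a #5, b #6), then 4 (a #7, b #7), then 6 (a #8, b #9), then 5 (a #9, b #10), then 6 (a #11, b #11), then 6 (a #13, b #12), and the DP table's final entry dp[13][12] is also 10, so no common subsequence is longer.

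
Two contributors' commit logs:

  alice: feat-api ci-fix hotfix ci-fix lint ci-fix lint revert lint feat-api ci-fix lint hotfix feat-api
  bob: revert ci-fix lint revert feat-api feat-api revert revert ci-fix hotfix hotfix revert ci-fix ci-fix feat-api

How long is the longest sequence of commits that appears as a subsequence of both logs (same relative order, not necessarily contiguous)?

Pick ci-fix (alice #6, bob #2), then lint (alice #7, bob #3), then revert (alice #8, bob #4), then feat-api (alice #10, bob #6), then ci-fix (alice #11, bob #9), then hotfix (alice #13, bob #11), then feat-api (alice #14, bob #15); all 7 commits appear in both, in order. The LCS DP gives dp[14][15] = 7, so this is optimal.

7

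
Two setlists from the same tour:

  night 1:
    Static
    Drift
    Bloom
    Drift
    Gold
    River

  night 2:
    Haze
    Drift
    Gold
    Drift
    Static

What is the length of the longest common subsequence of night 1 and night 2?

2

One common subsequence of length 2: Drift at night 1[2]=night 2[2], Drift at night 1[4]=night 2[4]. dp[6][5] = 2 confirms this is the maximum.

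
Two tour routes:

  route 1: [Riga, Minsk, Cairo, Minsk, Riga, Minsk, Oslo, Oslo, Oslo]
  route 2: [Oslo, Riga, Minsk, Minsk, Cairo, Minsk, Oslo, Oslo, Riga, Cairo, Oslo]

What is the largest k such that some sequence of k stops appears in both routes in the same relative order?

7

Match Riga at route 1[1]=route 2[2], then Minsk at route 1[2]=route 2[4], then Cairo at route 1[3]=route 2[5], then Minsk at route 1[6]=route 2[6], then Oslo at route 1[7]=route 2[7], then Oslo at route 1[8]=route 2[8], then Oslo at route 1[9]=route 2[11] — 7 stops in the same relative order in both. Since dp[9][11] = 7, nothing longer is possible.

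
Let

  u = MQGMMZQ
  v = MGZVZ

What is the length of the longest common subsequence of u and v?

Let dp[i][j] be the LCS length of the first i characters of u and the first j characters of v. dp[i][j] = dp[i-1][j-1]+1 when the i-th and j-th characters match, else max(dp[i-1][j], dp[i][j-1]).
    ·  M  G  Z  V  Z
 ·  0  0  0  0  0  0
 M  0  1  1  1  1  1
 Q  0  1  1  1  1  1
 G  0  1  2  2  2  2
 M  0  1  2  2  2  2
 M  0  1  2  2  2  2
 Z  0  1  2  3  3  3
 Q  0  1  2  3  3  3
dp[7][5] = 3. One LCS (by backtracking along matches): MGZ.

3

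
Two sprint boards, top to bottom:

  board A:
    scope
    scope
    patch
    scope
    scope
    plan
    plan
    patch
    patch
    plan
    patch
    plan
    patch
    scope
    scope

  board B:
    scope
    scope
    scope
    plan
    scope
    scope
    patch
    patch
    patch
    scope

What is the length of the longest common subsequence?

Pick scope (board A #1, board B #2); then scope (board A #2, board B #3); then scope (board A #4, board B #5); then scope (board A #5, board B #6); then patch (board A #9, board B #7); then patch (board A #11, board B #8); then patch (board A #13, board B #9); then scope (board A #15, board B #10); all 8 tasks appear in both, in order, and the DP table's final entry dp[15][10] is also 8, so no common subsequence is longer.

8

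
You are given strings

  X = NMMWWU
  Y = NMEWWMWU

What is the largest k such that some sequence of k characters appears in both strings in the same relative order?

Let dp[i][j] be the LCS length of the first i characters of X and the first j characters of Y. dp[i][j] = dp[i-1][j-1]+1 when the i-th and j-th characters match, else max(dp[i-1][j], dp[i][j-1]).
    ·  N  M  E  W  W  M  W  U
 ·  0  0  0  0  0  0  0  0  0
 N  0  1  1  1  1  1  1  1  1
 M  0  1  2  2  2  2  2  2  2
 M  0  1  2  2  2  2  3  3  3
 W  0  1  2  2  3  3  3  4  4
 W  0  1  2  2  3  4  4  4  4
 U  0  1  2  2  3  4  4  4  5
dp[6][8] = 5. One LCS (by backtracking along matches): NMMWU.

5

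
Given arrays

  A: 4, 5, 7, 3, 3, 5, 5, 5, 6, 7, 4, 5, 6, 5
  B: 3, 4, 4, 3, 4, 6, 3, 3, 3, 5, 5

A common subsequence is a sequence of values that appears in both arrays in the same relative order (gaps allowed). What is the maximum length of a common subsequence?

Match 4 [1,5], then 3 [4,8], then 3 [5,9], then 5 [12,10], then 5 [14,11] — 5 values in the same relative order in both. Since dp[14][11] = 5, nothing longer is possible.

5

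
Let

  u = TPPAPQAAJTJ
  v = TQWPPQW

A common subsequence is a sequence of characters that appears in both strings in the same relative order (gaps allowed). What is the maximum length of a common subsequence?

4

Let dp[i][j] be the LCS length of the first i characters of u and the first j characters of v. dp[i][j] = dp[i-1][j-1]+1 when the i-th and j-th characters match, else max(dp[i-1][j], dp[i][j-1]).
    ·  T  Q  W  P  P  Q  W
 ·  0  0  0  0  0  0  0  0
 T  0  1  1  1  1  1  1  1
 P  0  1  1  1  2  2  2  2
 P  0  1  1  1  2  3  3  3
 A  0  1  1  1  2  3  3  3
 P  0  1  1  1  2  3  3  3
 Q  0  1  2  2  2  3  4  4
 A  0  1  2  2  2  3  4  4
 A  0  1  2  2  2  3  4  4
 J  0  1  2  2  2  3  4  4
 T  0  1  2  2  2  3  4  4
 J  0  1  2  2  2  3  4  4
dp[11][7] = 4. One LCS (by backtracking along matches): TPPQ.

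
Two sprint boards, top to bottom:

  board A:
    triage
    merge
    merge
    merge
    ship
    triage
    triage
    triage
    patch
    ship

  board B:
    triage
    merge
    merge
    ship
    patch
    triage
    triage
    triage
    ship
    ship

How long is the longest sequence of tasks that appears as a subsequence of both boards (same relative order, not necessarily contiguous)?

8

Match triage (board A #1, board B #1), then merge (board A #3, board B #2), then merge (board A #4, board B #3), then ship (board A #5, board B #4), then triage (board A #6, board B #6), then triage (board A #7, board B #7), then triage (board A #8, board B #8), then ship (board A #10, board B #10) — 8 tasks in the same relative order in both. Since dp[10][10] = 8, nothing longer is possible.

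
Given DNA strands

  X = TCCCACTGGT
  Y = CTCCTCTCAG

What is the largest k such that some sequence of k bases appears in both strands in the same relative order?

Pick T (X #1, Y #2); then C (X #2, Y #4); then C (X #3, Y #6); then C (X #4, Y #8); then A (X #5, Y #9); then G (X #9, Y #10); all 6 bases appear in both, in order. The LCS DP gives dp[10][10] = 6, so this is optimal.

6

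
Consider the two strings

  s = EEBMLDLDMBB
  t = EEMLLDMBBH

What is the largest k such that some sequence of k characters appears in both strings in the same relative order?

Taking E [1,1], E [2,2], M [4,3], L [5,4], L [7,5], D [8,6], M [9,7], B [10,8], B [11,9] gives a common subsequence of length 9. The LCS DP gives dp[11][10] = 9, so this is optimal.

9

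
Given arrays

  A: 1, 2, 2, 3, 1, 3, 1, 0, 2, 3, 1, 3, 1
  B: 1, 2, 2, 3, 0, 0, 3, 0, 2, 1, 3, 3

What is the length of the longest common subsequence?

9

Taking 1 at A[1]=B[1] → 2 at A[2]=B[2] → 2 at A[3]=B[3] → 3 at A[4]=B[4] → 3 at A[6]=B[7] → 0 at A[8]=B[8] → 2 at A[9]=B[9] → 3 at A[10]=B[11] → 3 at A[12]=B[12] gives a common subsequence of length 9. The LCS DP gives dp[13][12] = 9, so this is optimal.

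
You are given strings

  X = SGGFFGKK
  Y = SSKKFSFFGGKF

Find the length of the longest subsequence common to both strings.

5

Let dp[i][j] be the LCS length of the first i characters of X and the first j characters of Y. dp[i][j] = dp[i-1][j-1]+1 when the i-th and j-th characters match, else max(dp[i-1][j], dp[i][j-1]).
    ·  S  S  K  K  F  S  F  F  G  G  K  F
 ·  0  0  0  0  0  0  0  0  0  0  0  0  0
 S  0  1  1  1  1  1  1  1  1  1  1  1  1
 G  0  1  1  1  1  1  1  1  1  2  2  2  2
 G  0  1  1  1  1  1  1  1  1  2  3  3  3
 F  0  1  1  1  1  2  2  2  2  2  3  3  4
 F  0  1  1  1  1  2  2  3  3  3  3  3  4
 G  0  1  1  1  1  2  2  3  3  4  4  4  4
 K  0  1  1  2  2  2  2  3  3  4  4  5  5
 K  0  1  1  2  3  3  3  3  3  4  4  5  5
dp[8][12] = 5. One LCS (by backtracking along matches): SFFGK.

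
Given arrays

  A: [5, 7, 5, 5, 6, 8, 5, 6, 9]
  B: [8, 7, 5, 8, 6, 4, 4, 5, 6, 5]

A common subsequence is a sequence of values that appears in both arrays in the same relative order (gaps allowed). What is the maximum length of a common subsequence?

5

One common subsequence of length 5: 7 (A #2, B #2); then 5 (A #3, B #3); then 5 (A #4, B #8); then 6 (A #5, B #9); then 5 (A #7, B #10). The LCS DP gives dp[9][10] = 5, so this is optimal.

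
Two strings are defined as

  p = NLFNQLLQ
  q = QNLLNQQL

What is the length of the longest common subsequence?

Let dp[i][j] be the LCS length of the first i characters of p and the first j characters of q. dp[i][j] = dp[i-1][j-1]+1 when the i-th and j-th characters match, else max(dp[i-1][j], dp[i][j-1]).
    ·  Q  N  L  L  N  Q  Q  L
 ·  0  0  0  0  0  0  0  0  0
 N  0  0  1  1  1  1  1  1  1
 L  0  0  1  2  2  2  2  2  2
 F  0  0  1  2  2  2  2  2  2
 N  0  0  1  2  2  3  3  3  3
 Q  0  1  1  2  2  3  4  4  4
 L  0  1  1  2  3  3  4  4  5
 L  0  1  1  2  3  3  4  4  5
 Q  0  1  1  2  3  3  4  5  5
dp[8][8] = 5. One LCS (by backtracking along matches): NLNQL.

5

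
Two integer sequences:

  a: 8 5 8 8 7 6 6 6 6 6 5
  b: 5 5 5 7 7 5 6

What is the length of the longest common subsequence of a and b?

Let dp[i][j] be the LCS length of the first i values of a and the first j values of b. dp[i][j] = dp[i-1][j-1]+1 when the i-th and j-th values match, else max(dp[i-1][j], dp[i][j-1]).
    ·  5  5  5  7  7  5  6
 ·  0  0  0  0  0  0  0  0
 8  0  0  0  0  0  0  0  0
 5  0  1  1  1  1  1  1  1
 8  0  1  1  1  1  1  1  1
 8  0  1  1  1  1  1  1  1
 7  0  1  1  1  2  2  2  2
 6  0  1  1  1  2  2  2  3
 6  0  1  1  1  2  2  2  3
 6  0  1  1  1  2  2  2  3
 6  0  1  1  1  2  2  2  3
 6  0  1  1  1  2  2  2  3
 5  0  1  2  2  2  2  3  3
dp[11][7] = 3. One LCS (by backtracking along matches): 5, 7, 6.

3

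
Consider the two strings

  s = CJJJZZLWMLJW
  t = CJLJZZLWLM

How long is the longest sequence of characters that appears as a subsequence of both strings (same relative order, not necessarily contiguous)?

Pick C at s[1]=t[1] → J at s[2]=t[2] → J at s[4]=t[4] → Z at s[5]=t[5] → Z at s[6]=t[6] → L at s[7]=t[7] → W at s[8]=t[8] → M at s[9]=t[10]; all 8 characters appear in both, in order. The LCS DP gives dp[12][10] = 8, so this is optimal.

8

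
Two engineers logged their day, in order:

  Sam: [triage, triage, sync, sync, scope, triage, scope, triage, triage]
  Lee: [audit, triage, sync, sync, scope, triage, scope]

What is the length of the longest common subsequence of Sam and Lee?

6

Match triage [2,2], sync [3,3], sync [4,4], scope [5,5], triage [6,6], scope [7,7] — 6 tasks in the same relative order in both, and the DP table's final entry dp[9][7] is also 6, so no common subsequence is longer.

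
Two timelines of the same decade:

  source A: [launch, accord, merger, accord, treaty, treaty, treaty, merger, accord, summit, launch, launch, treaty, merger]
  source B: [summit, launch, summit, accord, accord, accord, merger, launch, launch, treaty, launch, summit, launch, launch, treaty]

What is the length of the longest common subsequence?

8

Taking launch at source A[1]=source B[2] → accord at source A[2]=source B[6] → merger at source A[3]=source B[7] → treaty at source A[5]=source B[10] → summit at source A[10]=source B[12] → launch at source A[11]=source B[13] → launch at source A[12]=source B[14] → treaty at source A[13]=source B[15] gives a common subsequence of length 8, and the DP table's final entry dp[14][15] is also 8, so no common subsequence is longer.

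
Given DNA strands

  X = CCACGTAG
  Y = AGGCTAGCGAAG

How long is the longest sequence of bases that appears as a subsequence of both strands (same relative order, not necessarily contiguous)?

6

Pick C [1,4] → A [3,6] → C [4,8] → G [5,9] → A [7,11] → G [8,12]; all 6 bases appear in both, in order. The LCS DP gives dp[8][12] = 6, so this is optimal.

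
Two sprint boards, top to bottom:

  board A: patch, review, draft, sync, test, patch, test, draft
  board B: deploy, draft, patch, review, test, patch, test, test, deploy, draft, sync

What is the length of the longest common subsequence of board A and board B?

One common subsequence of length 6: patch (board A #1, board B #3), then review (board A #2, board B #4), then test (board A #5, board B #5), then patch (board A #6, board B #6), then test (board A #7, board B #8), then draft (board A #8, board B #10). Since dp[8][11] = 6, nothing longer is possible.

6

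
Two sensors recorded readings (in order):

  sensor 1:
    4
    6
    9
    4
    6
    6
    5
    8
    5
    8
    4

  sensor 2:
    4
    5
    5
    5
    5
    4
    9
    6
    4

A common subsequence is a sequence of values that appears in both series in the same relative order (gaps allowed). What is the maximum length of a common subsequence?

4

Let dp[i][j] be the LCS length of the first i values of sensor 1 and the first j values of sensor 2. dp[i][j] = dp[i-1][j-1]+1 when the i-th and j-th values match, else max(dp[i-1][j], dp[i][j-1]).
    ·  4  5  5  5  5  4  9  6  4
 ·  0  0  0  0  0  0  0  0  0  0
 4  0  1  1  1  1  1  1  1  1  1
 6  0  1  1  1  1  1  1  1  2  2
 9  0  1  1  1  1  1  1  2  2  2
 4  0  1  1  1  1  1  2  2  2  3
 6  0  1  1  1  1  1  2  2  3  3
 6  0  1  1  1  1  1  2  2  3  3
 5  0  1  2  2  2  2  2  2  3  3
 8  0  1  2  2  2  2  2  2  3  3
 5  0  1  2  3  3  3  3  3  3  3
 8  0  1  2  3  3  3  3  3  3  3
 4  0  1  2  3  3  3  4  4  4  4
dp[11][9] = 4. One LCS (by backtracking along matches): 4, 9, 6, 4.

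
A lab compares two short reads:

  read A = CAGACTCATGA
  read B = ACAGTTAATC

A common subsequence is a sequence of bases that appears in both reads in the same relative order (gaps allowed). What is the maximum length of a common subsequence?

Match C (read A #1, read B #2); then A (read A #2, read B #3); then G (read A #3, read B #4); then A (read A #4, read B #8); then T (read A #6, read B #9); then C (read A #7, read B #10) — 6 bases in the same relative order in both, and the DP table's final entry dp[11][10] is also 6, so no common subsequence is longer.

6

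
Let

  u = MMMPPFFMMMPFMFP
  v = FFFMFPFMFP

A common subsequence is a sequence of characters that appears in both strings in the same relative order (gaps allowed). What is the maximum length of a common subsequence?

8

Let dp[i][j] be the LCS length of the first i characters of u and the first j characters of v. dp[i][j] = dp[i-1][j-1]+1 when the i-th and j-th characters match, else max(dp[i-1][j], dp[i][j-1]).
    ·  F  F  F  M  F  P  F  M  F  P
 ·  0  0  0  0  0  0  0  0  0  0  0
 M  0  0  0  0  1  1  1  1  1  1  1
 M  0  0  0  0  1  1  1  1  2  2  2
 M  0  0  0  0  1  1  1  1  2  2  2
 P  0  0  0  0  1  1  2  2  2  2  3
 P  0  0  0  0  1  1  2  2  2  2  3
 F  0  1  1  1  1  2  2  3  3  3  3
 F  0  1  2  2  2  2  2  3  3  4  4
 M  0  1  2  2  3  3  3  3  4  4  4
 M  0  1  2  2  3  3  3  3  4  4  4
 M  0  1  2  2  3  3  3  3  4  4  4
 P  0  1  2  2  3  3  4  4  4  4  5
 F  0  1  2  3  3  4  4  5  5  5  5
 M  0  1  2  3  4  4  4  5  6  6  6
 F  0  1  2  3  4  5  5  5  6  7  7
 P  0  1  2  3  4  5  6  6  6  7  8
dp[15][10] = 8. One LCS (by backtracking along matches): FFMPFMFP.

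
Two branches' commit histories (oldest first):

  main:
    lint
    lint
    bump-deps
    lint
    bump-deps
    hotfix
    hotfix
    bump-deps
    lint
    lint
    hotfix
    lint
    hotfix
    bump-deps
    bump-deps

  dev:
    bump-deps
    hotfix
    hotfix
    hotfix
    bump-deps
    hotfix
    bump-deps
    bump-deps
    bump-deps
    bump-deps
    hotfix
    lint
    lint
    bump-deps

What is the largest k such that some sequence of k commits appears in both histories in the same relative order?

Pick bump-deps at main[3]=dev[1], bump-deps at main[5]=dev[5], hotfix at main[6]=dev[6], hotfix at main[7]=dev[11], lint at main[10]=dev[12], lint at main[12]=dev[13], bump-deps at main[15]=dev[14]; all 7 commits appear in both, in order, and the DP table's final entry dp[15][14] is also 7, so no common subsequence is longer.

7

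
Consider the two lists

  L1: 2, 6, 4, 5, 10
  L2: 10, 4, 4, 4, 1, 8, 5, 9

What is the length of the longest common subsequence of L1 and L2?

2

Let dp[i][j] be the LCS length of the first i values of L1 and the first j values of L2. dp[i][j] = dp[i-1][j-1]+1 when the i-th and j-th values match, else max(dp[i-1][j], dp[i][j-1]).
    · 10  4  4  4  1  8  5  9
 ·  0  0  0  0  0  0  0  0  0
 2  0  0  0  0  0  0  0  0  0
 6  0  0  0  0  0  0  0  0  0
 4  0  0  1  1  1  1  1  1  1
 5  0  0  1  1  1  1  1  2  2
10  0  1  1  1  1  1  1  2  2
dp[5][8] = 2. One LCS (by backtracking along matches): 4, 5.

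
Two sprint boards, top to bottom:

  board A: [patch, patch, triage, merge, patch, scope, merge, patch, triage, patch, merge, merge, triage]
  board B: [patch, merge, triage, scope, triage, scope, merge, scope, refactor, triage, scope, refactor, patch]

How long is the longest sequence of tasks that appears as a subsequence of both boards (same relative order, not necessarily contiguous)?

6

Taking patch at board A[1]=board B[1], then triage at board A[3]=board B[5], then merge at board A[4]=board B[7], then scope at board A[6]=board B[8], then triage at board A[9]=board B[10], then patch at board A[10]=board B[13] gives a common subsequence of length 6, and the DP table's final entry dp[13][13] is also 6, so no common subsequence is longer.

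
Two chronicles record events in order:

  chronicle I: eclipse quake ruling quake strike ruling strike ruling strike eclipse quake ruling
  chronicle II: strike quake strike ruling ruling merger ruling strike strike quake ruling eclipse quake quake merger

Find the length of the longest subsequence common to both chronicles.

Match quake at chronicle I[2]=chronicle II[2], ruling at chronicle I[3]=chronicle II[7], strike at chronicle I[5]=chronicle II[8], strike at chronicle I[7]=chronicle II[9], ruling at chronicle I[8]=chronicle II[11], eclipse at chronicle I[10]=chronicle II[12], quake at chronicle I[11]=chronicle II[14] — 7 events in the same relative order in both. The LCS DP gives dp[12][15] = 7, so this is optimal.

7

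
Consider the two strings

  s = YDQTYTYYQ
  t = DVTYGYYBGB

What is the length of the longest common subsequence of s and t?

5

Let dp[i][j] be the LCS length of the first i characters of s and the first j characters of t. dp[i][j] = dp[i-1][j-1]+1 when the i-th and j-th characters match, else max(dp[i-1][j], dp[i][j-1]).
    ·  D  V  T  Y  G  Y  Y  B  G  B
 ·  0  0  0  0  0  0  0  0  0  0  0
 Y  0  0  0  0  1  1  1  1  1  1  1
 D  0  1  1  1  1  1  1  1  1  1  1
 Q  0  1  1  1  1  1  1  1  1  1  1
 T  0  1  1  2  2  2  2  2  2  2  2
 Y  0  1  1  2  3  3  3  3  3  3  3
 T  0  1  1  2  3  3  3  3  3  3  3
 Y  0  1  1  2  3  3  4  4  4  4  4
 Y  0  1  1  2  3  3  4  5  5  5  5
 Q  0  1  1  2  3  3  4  5  5  5  5
dp[9][10] = 5. One LCS (by backtracking along matches): DTYYY.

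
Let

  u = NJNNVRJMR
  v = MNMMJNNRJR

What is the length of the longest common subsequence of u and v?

7

Pick N at u[1]=v[2], J at u[2]=v[5], N at u[3]=v[6], N at u[4]=v[7], R at u[6]=v[8], J at u[7]=v[9], R at u[9]=v[10]; all 7 characters appear in both, in order. dp[9][10] = 7 confirms this is the maximum.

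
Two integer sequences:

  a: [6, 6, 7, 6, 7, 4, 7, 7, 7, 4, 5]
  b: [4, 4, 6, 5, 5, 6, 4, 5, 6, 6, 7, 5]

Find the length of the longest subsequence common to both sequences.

One common subsequence of length 5: 6 [1,6], 6 [2,9], 6 [4,10], 7 [9,11], 5 [11,12]. Since dp[11][12] = 5, nothing longer is possible.

5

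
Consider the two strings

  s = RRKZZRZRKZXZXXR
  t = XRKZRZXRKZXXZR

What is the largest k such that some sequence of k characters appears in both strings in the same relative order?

Pick R (s #2, t #2), K (s #3, t #3), Z (s #5, t #4), R (s #6, t #5), Z (s #7, t #6), R (s #8, t #8), K (s #9, t #9), Z (s #10, t #10), X (s #11, t #12), Z (s #12, t #13), R (s #15, t #14); all 11 characters appear in both, in order. Since dp[15][14] = 11, nothing longer is possible.

11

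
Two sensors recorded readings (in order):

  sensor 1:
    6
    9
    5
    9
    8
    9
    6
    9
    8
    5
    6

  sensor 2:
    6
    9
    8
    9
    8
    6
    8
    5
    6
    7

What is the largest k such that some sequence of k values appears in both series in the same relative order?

Pick 6 (sensor 1 #1, sensor 2 #1) → 9 (sensor 1 #2, sensor 2 #2) → 9 (sensor 1 #4, sensor 2 #4) → 8 (sensor 1 #5, sensor 2 #5) → 6 (sensor 1 #7, sensor 2 #6) → 8 (sensor 1 #9, sensor 2 #7) → 5 (sensor 1 #10, sensor 2 #8) → 6 (sensor 1 #11, sensor 2 #9); all 8 values appear in both, in order. Since dp[11][10] = 8, nothing longer is possible.

8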